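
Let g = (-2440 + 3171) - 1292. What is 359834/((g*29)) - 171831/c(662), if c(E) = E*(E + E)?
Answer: -318185701531/14259583272 ≈ -22.314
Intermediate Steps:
c(E) = 2*E**2 (c(E) = E*(2*E) = 2*E**2)
g = -561 (g = 731 - 1292 = -561)
359834/((g*29)) - 171831/c(662) = 359834/((-561*29)) - 171831/(2*662**2) = 359834/(-16269) - 171831/(2*438244) = 359834*(-1/16269) - 171831/876488 = -359834/16269 - 171831*1/876488 = -359834/16269 - 171831/876488 = -318185701531/14259583272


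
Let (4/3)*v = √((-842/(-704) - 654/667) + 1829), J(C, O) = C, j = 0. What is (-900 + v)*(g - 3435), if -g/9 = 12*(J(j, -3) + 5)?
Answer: 3577500 - 11925*√6302050630590/234784 ≈ 3.4500e+6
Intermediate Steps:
g = -540 (g = -108*(0 + 5) = -108*5 = -9*60 = -540)
v = 3*√6302050630590/234784 (v = 3*√((-842/(-704) - 654/667) + 1829)/4 = 3*√((-842*(-1/704) - 654*1/667) + 1829)/4 = 3*√((421/352 - 654/667) + 1829)/4 = 3*√(50599/234784 + 1829)/4 = 3*√(429470535/234784)/4 = 3*(√6302050630590/58696)/4 = 3*√6302050630590/234784 ≈ 32.077)
(-900 + v)*(g - 3435) = (-900 + 3*√6302050630590/234784)*(-540 - 3435) = (-900 + 3*√6302050630590/234784)*(-3975) = 3577500 - 11925*√6302050630590/234784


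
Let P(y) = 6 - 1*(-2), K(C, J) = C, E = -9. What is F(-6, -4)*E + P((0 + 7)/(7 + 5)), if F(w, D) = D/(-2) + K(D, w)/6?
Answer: -4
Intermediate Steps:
P(y) = 8 (P(y) = 6 + 2 = 8)
F(w, D) = -D/3 (F(w, D) = D/(-2) + D/6 = D*(-1/2) + D*(1/6) = -D/2 + D/6 = -D/3)
F(-6, -4)*E + P((0 + 7)/(7 + 5)) = -1/3*(-4)*(-9) + 8 = (4/3)*(-9) + 8 = -12 + 8 = -4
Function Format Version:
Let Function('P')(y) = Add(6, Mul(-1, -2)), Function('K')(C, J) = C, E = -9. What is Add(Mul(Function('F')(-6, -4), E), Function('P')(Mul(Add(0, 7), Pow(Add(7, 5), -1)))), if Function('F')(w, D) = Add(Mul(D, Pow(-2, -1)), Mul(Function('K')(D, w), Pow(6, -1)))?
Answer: -4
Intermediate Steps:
Function('P')(y) = 8 (Function('P')(y) = Add(6, 2) = 8)
Function('F')(w, D) = Mul(Rational(-1, 3), D) (Function('F')(w, D) = Add(Mul(D, Pow(-2, -1)), Mul(D, Pow(6, -1))) = Add(Mul(D, Rational(-1, 2)), Mul(D, Rational(1, 6))) = Add(Mul(Rational(-1, 2), D), Mul(Rational(1, 6), D)) = Mul(Rational(-1, 3), D))
Add(Mul(Function('F')(-6, -4), E), Function('P')(Mul(Add(0, 7), Pow(Add(7, 5), -1)))) = Add(Mul(Mul(Rational(-1, 3), -4), -9), 8) = Add(Mul(Rational(4, 3), -9), 8) = Add(-12, 8) = -4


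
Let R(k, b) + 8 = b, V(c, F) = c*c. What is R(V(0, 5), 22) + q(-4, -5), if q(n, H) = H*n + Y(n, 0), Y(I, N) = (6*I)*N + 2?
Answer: 36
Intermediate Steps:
Y(I, N) = 2 + 6*I*N (Y(I, N) = 6*I*N + 2 = 2 + 6*I*N)
V(c, F) = c²
R(k, b) = -8 + b
q(n, H) = 2 + H*n (q(n, H) = H*n + (2 + 6*n*0) = H*n + (2 + 0) = H*n + 2 = 2 + H*n)
R(V(0, 5), 22) + q(-4, -5) = (-8 + 22) + (2 - 5*(-4)) = 14 + (2 + 20) = 14 + 22 = 36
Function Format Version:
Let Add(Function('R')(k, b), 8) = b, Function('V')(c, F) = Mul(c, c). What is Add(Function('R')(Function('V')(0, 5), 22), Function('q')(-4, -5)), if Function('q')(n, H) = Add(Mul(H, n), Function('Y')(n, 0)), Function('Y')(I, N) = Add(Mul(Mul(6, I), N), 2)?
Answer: 36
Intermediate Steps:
Function('Y')(I, N) = Add(2, Mul(6, I, N)) (Function('Y')(I, N) = Add(Mul(6, I, N), 2) = Add(2, Mul(6, I, N)))
Function('V')(c, F) = Pow(c, 2)
Function('R')(k, b) = Add(-8, b)
Function('q')(n, H) = Add(2, Mul(H, n)) (Function('q')(n, H) = Add(Mul(H, n), Add(2, Mul(6, n, 0))) = Add(Mul(H, n), Add(2, 0)) = Add(Mul(H, n), 2) = Add(2, Mul(H, n)))
Add(Function('R')(Function('V')(0, 5), 22), Function('q')(-4, -5)) = Add(Add(-8, 22), Add(2, Mul(-5, -4))) = Add(14, Add(2, 20)) = Add(14, 22) = 36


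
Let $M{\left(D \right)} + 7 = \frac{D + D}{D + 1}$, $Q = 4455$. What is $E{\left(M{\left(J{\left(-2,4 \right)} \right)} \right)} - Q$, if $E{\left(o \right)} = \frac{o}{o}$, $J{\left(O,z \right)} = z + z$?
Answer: $-4454$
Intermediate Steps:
$J{\left(O,z \right)} = 2 z$
$M{\left(D \right)} = -7 + \frac{2 D}{1 + D}$ ($M{\left(D \right)} = -7 + \frac{D + D}{D + 1} = -7 + \frac{2 D}{1 + D}$)
$E{\left(o \right)} = 1$
$E{\left(M{\left(J{\left(-2,4 \right)} \right)} \right)} - Q = 1 - 4455 = -4454$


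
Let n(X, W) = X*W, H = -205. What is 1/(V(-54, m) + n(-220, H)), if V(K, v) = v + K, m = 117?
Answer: 1/45163 ≈ 2.2142e-5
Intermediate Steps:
V(K, v) = K + v
n(X, W) = W*X
1/(V(-54, m) + n(-220, H)) = 1/((-54 + 117) - 205*(-220)) = 1/(63 + 45100) = 1/45163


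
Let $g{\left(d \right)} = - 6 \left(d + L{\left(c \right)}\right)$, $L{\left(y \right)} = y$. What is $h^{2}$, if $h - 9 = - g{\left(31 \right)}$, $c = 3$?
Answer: $45369$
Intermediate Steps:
$g{\left(d \right)} = -18 - 6 d$ ($g{\left(d \right)} = - 6 \left(d + 3\right) = - 6 \left(3 + d\right) = -18 - 6 d$)
$h = 213$ ($h = 9 - \left(-18 - 186\right) = 9 - -204 = 9 + 204 = 213$)
$h^{2} = 213^{2} = 45369$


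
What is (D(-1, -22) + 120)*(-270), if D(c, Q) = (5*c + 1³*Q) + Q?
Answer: -19170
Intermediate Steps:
D(c, Q) = 2*Q + 5*c (D(c, Q) = (5*c + 1*Q) + Q = (5*c + Q) + Q = (Q + 5*c) + Q = 2*Q + 5*c)
(D(-1, -22) + 120)*(-270) = ((2*(-22) + 5*(-1)) + 120)*(-270) = ((-44 - 5) + 120)*(-270) = (-49 + 120)*(-270) = 71*(-270) = -19170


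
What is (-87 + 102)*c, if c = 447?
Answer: 6705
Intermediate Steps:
(-87 + 102)*c = (-87 + 102)*447 = 15*447 = 6705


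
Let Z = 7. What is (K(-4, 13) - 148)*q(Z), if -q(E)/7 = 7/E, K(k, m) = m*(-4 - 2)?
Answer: 1582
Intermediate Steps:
K(k, m) = -6*m (K(k, m) = m*(-6) = -6*m)
q(E) = -49/E
(K(-4, 13) - 148)*q(Z) = (-6*13 - 148)*(-49/7) = (-78 - 148)*(-49*1/7) = -226*(-7) = 1582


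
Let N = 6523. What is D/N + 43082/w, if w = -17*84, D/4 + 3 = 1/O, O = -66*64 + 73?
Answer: -83328663431/2761851246 ≈ -30.171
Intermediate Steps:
O = -4151 (O = -4224 + 73 = -4151)
D = -49816/4151 (D = -12 + 4/(-4151) = -12 + 4*(-1/4151) = -12 - 4/4151 = -49816/4151 ≈ -12.001)
w = -1428
D/N + 43082/w = -49816/4151/6523 + 43082/(-1428) = -49816/4151*1/6523 + 43082*(-1/1428) = -49816/27076973 - 21541/714 = -83328663431/2761851246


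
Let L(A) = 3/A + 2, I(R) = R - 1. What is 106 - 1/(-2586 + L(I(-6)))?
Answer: 1917653/18091 ≈ 106.00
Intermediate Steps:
I(R) = -1 + R
L(A) = 2 + 3/A (L(A) = 3/A + 2 = 2 + 3/A)
106 - 1/(-2586 + L(I(-6))) = 106 - 1/(-2586 + (2 + 3/(-1 - 6))) = 106 - 1/(-2586 + (2 + 3/(-7))) = 106 - 1/(-2586 + (2 + 3*(-⅐))) = 106 - 1/(-2586 + (2 - 3/7)) = 106 - 1/(-2586 + 11/7) = 106 - 1/(-18091/7) = 106 - 1*(-7/18091) = 106 + 7/18091 = 1917653/18091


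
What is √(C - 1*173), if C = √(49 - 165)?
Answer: √(-173 + 2*I*√29) ≈ 0.40923 + 13.159*I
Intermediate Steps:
C = 2*I*√29 (C = √(-116) = 2*I*√29 ≈ 10.77*I)
√(C - 1*173) = √(2*I*√29 - 1*173) = √(2*I*√29 - 173) = √(-173 + 2*I*√29)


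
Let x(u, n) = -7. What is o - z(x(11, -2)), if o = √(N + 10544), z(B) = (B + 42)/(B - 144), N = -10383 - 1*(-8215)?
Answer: 35/151 + 2*√2094 ≈ 91.752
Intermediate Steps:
N = -2168 (N = -10383 + 8215 = -2168)
z(B) = (42 + B)/(-144 + B)
o = 2*√2094 (o = √(-2168 + 10544) = √8376 = 2*√2094 ≈ 91.521)
o - z(x(11, -2)) = 2*√2094 - (42 - 7)/(-144 - 7) = 2*√2094 - 35/(-151) = 2*√2094 - (-1)*35/151 = 2*√2094 - 1*(-35/151) = 2*√2094 + 35/151 = 35/151 + 2*√2094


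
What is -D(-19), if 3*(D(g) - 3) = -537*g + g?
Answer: -10193/3 ≈ -3397.7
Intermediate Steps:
D(g) = 3 - 536*g/3 (D(g) = 3 + (-537*g + g)/3 = 3 + (-536*g)/3 = 3 - 536*g/3)
-D(-19) = -(3 - 536/3*(-19)) = -(3 + 10184/3) = -1*10193/3 = -10193/3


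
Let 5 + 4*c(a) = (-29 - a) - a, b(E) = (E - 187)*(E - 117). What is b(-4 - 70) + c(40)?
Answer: 99645/2 ≈ 49823.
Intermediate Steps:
b(E) = (-187 + E)*(-117 + E)
c(a) = -17/2 - a/2 (c(a) = -5/4 + ((-29 - a) - a)/4 = -5/4 + (-29 - 2*a)/4 = -5/4 + (-29/4 - a/2) = -17/2 - a/2)
b(-4 - 70) + c(40) = (21879 + (-4 - 70)² - 304*(-4 - 70)) + (-17/2 - ½*40) = (21879 + (-74)² - 304*(-74)) + (-17/2 - 20) = (21879 + 5476 + 22496) - 57/2 = 49851 - 57/2 = 99645/2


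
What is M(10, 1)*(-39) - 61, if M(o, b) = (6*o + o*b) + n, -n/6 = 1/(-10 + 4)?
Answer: -2830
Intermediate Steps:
n = 1 (n = -6/(-10 + 4) = -6/(-6) = -6*(-⅙) = 1)
M(o, b) = 1 + 6*o + b*o (M(o, b) = (6*o + o*b) + 1 = (6*o + b*o) + 1 = 1 + 6*o + b*o)
M(10, 1)*(-39) - 61 = (1 + 6*10 + 1*10)*(-39) - 61 = (1 + 60 + 10)*(-39) - 61 = 71*(-39) - 61 = -2769 - 61 = -2830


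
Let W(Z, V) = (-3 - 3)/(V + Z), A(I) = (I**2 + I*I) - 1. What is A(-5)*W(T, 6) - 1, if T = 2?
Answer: -151/4 ≈ -37.750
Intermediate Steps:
A(I) = -1 + 2*I**2 (A(I) = (I**2 + I**2) - 1 = 2*I**2 - 1 = -1 + 2*I**2)
W(Z, V) = -6/(V + Z)
A(-5)*W(T, 6) - 1 = (-1 + 2*(-5)**2)*(-6/(6 + 2)) - 1 = (-1 + 2*25)*(-6/8) - 1 = (-1 + 50)*(-6*1/8) - 1 = 49*(-3/4) - 1 = -147/4 - 1 = -151/4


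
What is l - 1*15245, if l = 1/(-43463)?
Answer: -662593436/43463 ≈ -15245.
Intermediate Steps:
l = -1/43463 ≈ -2.3008e-5
l - 1*15245 = -1/43463 - 1*15245 = -1/43463 - 15245 = -662593436/43463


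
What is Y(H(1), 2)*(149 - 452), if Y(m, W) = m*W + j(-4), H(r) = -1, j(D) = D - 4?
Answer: 3030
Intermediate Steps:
j(D) = -4 + D
Y(m, W) = -8 + W*m (Y(m, W) = m*W + (-4 - 4) = W*m - 8 = -8 + W*m)
Y(H(1), 2)*(149 - 452) = (-8 + 2*(-1))*(149 - 452) = (-8 - 2)*(-303) = -10*(-303) = 3030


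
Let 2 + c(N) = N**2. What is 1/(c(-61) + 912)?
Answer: 1/4631 ≈ 0.00021594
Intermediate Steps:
c(N) = -2 + N**2
1/(c(-61) + 912) = 1/((-2 + (-61)**2) + 912) = 1/((-2 + 3721) + 912) = 1/(3719 + 912) = 1/4631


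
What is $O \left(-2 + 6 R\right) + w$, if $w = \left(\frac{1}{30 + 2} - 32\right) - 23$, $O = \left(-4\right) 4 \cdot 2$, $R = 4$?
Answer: $- \frac{24287}{32} \approx -758.97$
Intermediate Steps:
$O = -32$ ($O = \left(-16\right) 2 = -32$)
$w = - \frac{1759}{32}$ ($w = \left(\frac{1}{32} - 32\right) - 23 = - \frac{1023}{32} - 23 = - \frac{1759}{32} \approx -54.969$)
$O \left(-2 + 6 R\right) + w = - 32 \left(-2 + 6 \cdot 4\right) - \frac{1759}{32} = - 32 \left(-2 + 24\right) - \frac{1759}{32} = \left(-32\right) 22 - \frac{1759}{32} = -704 - \frac{1759}{32} = - \frac{24287}{32}$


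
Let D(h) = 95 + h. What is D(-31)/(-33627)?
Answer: -64/33627 ≈ -0.0019032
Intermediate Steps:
D(-31)/(-33627) = (95 - 31)/(-33627) = 64*(-1/33627) = -64/33627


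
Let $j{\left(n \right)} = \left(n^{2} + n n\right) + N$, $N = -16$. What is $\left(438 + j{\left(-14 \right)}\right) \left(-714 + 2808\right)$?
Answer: $1704516$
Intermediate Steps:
$j{\left(n \right)} = -16 + 2 n^{2}$ ($j{\left(n \right)} = \left(n^{2} + n n\right) - 16 = \left(n^{2} + n^{2}\right) - 16 = 2 n^{2} - 16 = -16 + 2 n^{2}$)
$\left(438 + j{\left(-14 \right)}\right) \left(-714 + 2808\right) = \left(438 - \left(16 - 2 \left(-14\right)^{2}\right)\right) \left(-714 + 2808\right) = \left(438 + \left(-16 + 2 \cdot 196\right)\right) 2094 = \left(438 + \left(-16 + 392\right)\right) 2094 = \left(438 + 376\right) 2094 = 814 \cdot 2094 = 1704516$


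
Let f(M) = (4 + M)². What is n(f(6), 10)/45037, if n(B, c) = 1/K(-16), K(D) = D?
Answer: -1/720592 ≈ -1.3877e-6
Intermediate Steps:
n(B, c) = -1/16 (n(B, c) = 1/(-16) = -1/16)
n(f(6), 10)/45037 = -1/16/45037 = -1/16*1/45037 = -1/720592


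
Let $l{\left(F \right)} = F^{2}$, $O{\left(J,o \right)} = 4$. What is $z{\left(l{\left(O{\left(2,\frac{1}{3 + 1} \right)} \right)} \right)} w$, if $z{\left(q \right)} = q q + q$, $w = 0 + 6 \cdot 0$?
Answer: $0$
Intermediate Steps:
$w = 0$ ($w = 0 + 0 = 0$)
$z{\left(q \right)} = q + q^{2}$ ($z{\left(q \right)} = q^{2} + q = q + q^{2}$)
$z{\left(l{\left(O{\left(2,\frac{1}{3 + 1} \right)} \right)} \right)} w = 4^{2} \left(1 + 4^{2}\right) 0 = 16 \left(1 + 16\right) 0 = 16 \cdot 17 \cdot 0 = 272 \cdot 0 = 0$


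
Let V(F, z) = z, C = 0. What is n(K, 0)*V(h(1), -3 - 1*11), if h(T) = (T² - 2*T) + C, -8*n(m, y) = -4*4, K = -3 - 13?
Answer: -28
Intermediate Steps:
K = -16
n(m, y) = 2 (n(m, y) = -(-1)*4/2 = -⅛*(-16) = 2)
h(T) = T² - 2*T (h(T) = (T² - 2*T) + 0 = T² - 2*T)
n(K, 0)*V(h(1), -3 - 1*11) = 2*(-3 - 1*11) = 2*(-3 - 11) = 2*(-14) = -28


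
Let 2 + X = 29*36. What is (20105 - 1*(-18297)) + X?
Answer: 39444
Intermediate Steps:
X = 1042 (X = -2 + 29*36 = -2 + 1044 = 1042)
(20105 - 1*(-18297)) + X = (20105 - 1*(-18297)) + 1042 = (20105 + 18297) + 1042 = 38402 + 1042 = 39444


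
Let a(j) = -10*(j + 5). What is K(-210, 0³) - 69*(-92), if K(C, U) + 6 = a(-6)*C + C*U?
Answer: 4242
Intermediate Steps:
a(j) = -50 - 10*j (a(j) = -10*(5 + j) = -50 - 10*j)
K(C, U) = -6 + 10*C + C*U (K(C, U) = -6 + ((-50 - 10*(-6))*C + C*U) = -6 + ((-50 + 60)*C + C*U) = -6 + (10*C + C*U) = -6 + 10*C + C*U)
K(-210, 0³) - 69*(-92) = (-6 + 10*(-210) - 210*0³) - 69*(-92) = (-6 - 2100 - 210*0) + 6348 = (-6 - 2100 + 0) + 6348 = -2106 + 6348 = 4242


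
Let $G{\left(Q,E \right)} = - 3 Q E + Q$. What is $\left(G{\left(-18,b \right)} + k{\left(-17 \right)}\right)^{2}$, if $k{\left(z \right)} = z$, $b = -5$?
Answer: $93025$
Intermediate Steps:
$G{\left(Q,E \right)} = Q - 3 E Q$ ($G{\left(Q,E \right)} = - 3 E Q + Q = Q - 3 E Q$)
$\left(G{\left(-18,b \right)} + k{\left(-17 \right)}\right)^{2} = \left(- 18 \left(1 - -15\right) - 17\right)^{2} = \left(- 18 \left(1 + 15\right) - 17\right)^{2} = \left(\left(-18\right) 16 - 17\right)^{2} = \left(-288 - 17\right)^{2} = \left(-305\right)^{2} = 93025$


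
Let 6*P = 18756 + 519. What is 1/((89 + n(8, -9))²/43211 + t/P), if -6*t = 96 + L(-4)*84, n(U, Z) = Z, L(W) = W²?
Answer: 55526135/4075744 ≈ 13.624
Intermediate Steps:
P = 6425/2 (P = (18756 + 519)/6 = (⅙)*19275 = 6425/2 ≈ 3212.5)
t = -240 (t = -(96 + (-4)²*84)/6 = -(96 + 16*84)/6 = -(96 + 1344)/6 = -⅙*1440 = -240)
1/((89 + n(8, -9))²/43211 + t/P) = 1/((89 - 9)²/43211 - 240/6425/2) = 1/(80²*(1/43211) - 240*2/6425) = 1/(6400*(1/43211) - 96/1285) = 1/(6400/43211 - 96/1285) = 1/(4075744/55526135) = 55526135/4075744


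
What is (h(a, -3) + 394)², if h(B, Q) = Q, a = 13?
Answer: 152881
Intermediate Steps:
(h(a, -3) + 394)² = (-3 + 394)² = 391² = 152881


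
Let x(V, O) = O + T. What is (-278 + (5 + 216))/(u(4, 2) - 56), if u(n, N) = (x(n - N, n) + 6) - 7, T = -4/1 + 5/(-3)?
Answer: 171/176 ≈ 0.97159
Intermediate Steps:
T = -17/3 (T = -4*1 + 5*(-⅓) = -4 - 5/3 = -17/3 ≈ -5.6667)
x(V, O) = -17/3 + O (x(V, O) = O - 17/3 = -17/3 + O)
u(n, N) = -20/3 + n (u(n, N) = ((-17/3 + n) + 6) - 7 = (⅓ + n) - 7 = -20/3 + n)
(-278 + (5 + 216))/(u(4, 2) - 56) = (-278 + (5 + 216))/((-20/3 + 4) - 56) = (-278 + 221)/(-8/3 - 56) = -57/(-176/3) = -57*(-3/176) = 171/176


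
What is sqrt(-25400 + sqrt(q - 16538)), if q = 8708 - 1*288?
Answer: sqrt(-25400 + 3*I*sqrt(902)) ≈ 0.2827 + 159.37*I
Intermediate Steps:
q = 8420 (q = 8708 - 288 = 8420)
sqrt(-25400 + sqrt(q - 16538)) = sqrt(-25400 + sqrt(8420 - 16538)) = sqrt(-25400 + sqrt(-8118)) = sqrt(-25400 + 3*I*sqrt(902))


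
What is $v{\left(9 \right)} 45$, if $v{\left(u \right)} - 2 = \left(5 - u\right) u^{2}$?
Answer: $-14490$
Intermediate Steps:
$v{\left(u \right)} = 2 + u^{2} \left(5 - u\right)$ ($v{\left(u \right)} = 2 + \left(5 - u\right) u^{2} = 2 + u^{2} \left(5 - u\right)$)
$v{\left(9 \right)} 45 = \left(2 - 9^{3} + 5 \cdot 9^{2}\right) 45 = \left(2 - 729 + 5 \cdot 81\right) 45 = \left(2 - 729 + 405\right) 45 = \left(-322\right) 45 = -14490$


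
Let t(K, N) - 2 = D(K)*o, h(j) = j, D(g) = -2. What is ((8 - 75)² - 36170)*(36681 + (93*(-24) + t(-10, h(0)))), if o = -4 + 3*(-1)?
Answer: -1091885665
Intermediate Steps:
o = -7 (o = -4 - 3 = -7)
t(K, N) = 16 (t(K, N) = 2 - 2*(-7) = 2 + 14 = 16)
((8 - 75)² - 36170)*(36681 + (93*(-24) + t(-10, h(0)))) = ((8 - 75)² - 36170)*(36681 + (93*(-24) + 16)) = ((-67)² - 36170)*(36681 + (-2232 + 16)) = (4489 - 36170)*(36681 - 2216) = -31681*34465 = -1091885665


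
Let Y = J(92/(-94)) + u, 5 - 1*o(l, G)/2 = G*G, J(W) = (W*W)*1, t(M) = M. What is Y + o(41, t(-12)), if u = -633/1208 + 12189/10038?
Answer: -5162059683/18679304 ≈ -276.35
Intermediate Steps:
J(W) = W² (J(W) = W²*1 = W²)
o(l, G) = 10 - 2*G² (o(l, G) = 10 - 2*G*G = 10 - 2*G²)
u = 5837/8456 (u = -633*1/1208 + 12189*(1/10038) = -633/1208 + 17/14 = 5837/8456 ≈ 0.69028)
Y = 30786829/18679304 (Y = (92/(-94))² + 5837/8456 = (92*(-1/94))² + 5837/8456 = (-46/47)² + 5837/8456 = 2116/2209 + 5837/8456 = 30786829/18679304 ≈ 1.6482)
Y + o(41, t(-12)) = 30786829/18679304 + (10 - 2*(-12)²) = 30786829/18679304 + (10 - 2*144) = 30786829/18679304 + (10 - 288) = 30786829/18679304 - 278 = -5162059683/18679304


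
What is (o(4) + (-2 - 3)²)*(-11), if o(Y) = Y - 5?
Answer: -264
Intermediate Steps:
o(Y) = -5 + Y
(o(4) + (-2 - 3)²)*(-11) = ((-5 + 4) + (-2 - 3)²)*(-11) = (-1 + (-5)²)*(-11) = (-1 + 25)*(-11) = 24*(-11) = -264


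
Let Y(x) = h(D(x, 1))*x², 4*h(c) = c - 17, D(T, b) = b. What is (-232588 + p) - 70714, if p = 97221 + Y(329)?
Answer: -639045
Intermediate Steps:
h(c) = -17/4 + c/4 (h(c) = (c - 17)/4 = (-17 + c)/4 = -17/4 + c/4)
Y(x) = -4*x² (Y(x) = (-17/4 + (¼)*1)*x² = (-17/4 + ¼)*x² = -4*x²)
p = -335743 (p = 97221 - 4*329² = 97221 - 4*108241 = 97221 - 432964 = -335743)
(-232588 + p) - 70714 = (-232588 - 335743) - 70714 = -568331 - 70714 = -639045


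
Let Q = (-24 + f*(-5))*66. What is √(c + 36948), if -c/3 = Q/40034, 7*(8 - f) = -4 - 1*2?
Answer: √725419061291946/140119 ≈ 192.22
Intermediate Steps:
f = 62/7 (f = 8 - (-4 - 1*2)/7 = 8 - (-4 - 2)/7 = 8 - ⅐*(-6) = 8 + 6/7 = 62/7 ≈ 8.8571)
Q = -31548/7 (Q = (-24 + (62/7)*(-5))*66 = (-24 - 310/7)*66 = -478/7*66 = -31548/7 ≈ -4506.9)
c = 47322/140119 (c = -(-94644)/(7*40034) = -3*(-15774/140119) = 47322/140119 ≈ 0.33773)
√(c + 36948) = √(47322/140119 + 36948) = √(5177164134/140119) = √725419061291946/140119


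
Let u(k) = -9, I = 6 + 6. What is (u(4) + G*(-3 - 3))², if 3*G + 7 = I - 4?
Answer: 121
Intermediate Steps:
I = 12
G = ⅓ (G = -7/3 + (12 - 4)/3 = -7/3 + (⅓)*8 = -7/3 + 8/3 = ⅓ ≈ 0.33333)
(u(4) + G*(-3 - 3))² = (-9 + (-3 - 3)/3)² = (-9 + (⅓)*(-6))² = (-9 - 2)² = (-11)² = 121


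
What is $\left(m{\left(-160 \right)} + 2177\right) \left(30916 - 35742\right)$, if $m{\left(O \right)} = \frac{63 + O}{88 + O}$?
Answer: $- \frac{378457333}{36} \approx -1.0513 \cdot 10^{7}$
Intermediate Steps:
$m{\left(O \right)} = \frac{63 + O}{88 + O}$
$\left(m{\left(-160 \right)} + 2177\right) \left(30916 - 35742\right) = \left(\frac{63 - 160}{88 - 160} + 2177\right) \left(30916 - 35742\right) = \left(\frac{1}{-72} \left(-97\right) + 2177\right) \left(-4826\right) = \left(\left(- \frac{1}{72}\right) \left(-97\right) + 2177\right) \left(-4826\right) = \left(\frac{97}{72} + 2177\right) \left(-4826\right) = \frac{156841}{72} \left(-4826\right) = - \frac{378457333}{36}$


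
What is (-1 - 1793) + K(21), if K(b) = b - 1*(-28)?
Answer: -1745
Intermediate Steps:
K(b) = 28 + b (K(b) = b + 28 = 28 + b)
(-1 - 1793) + K(21) = (-1 - 1793) + (28 + 21) = -1794 + 49 = -1745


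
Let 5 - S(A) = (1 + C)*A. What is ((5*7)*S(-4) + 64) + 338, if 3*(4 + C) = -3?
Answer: 17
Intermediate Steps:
C = -5 (C = -4 + (⅓)*(-3) = -4 - 1 = -5)
S(A) = 5 + 4*A (S(A) = 5 - (1 - 5)*A = 5 - (-4)*A = 5 + 4*A)
((5*7)*S(-4) + 64) + 338 = ((5*7)*(5 + 4*(-4)) + 64) + 338 = (35*(5 - 16) + 64) + 338 = (35*(-11) + 64) + 338 = (-385 + 64) + 338 = -321 + 338 = 17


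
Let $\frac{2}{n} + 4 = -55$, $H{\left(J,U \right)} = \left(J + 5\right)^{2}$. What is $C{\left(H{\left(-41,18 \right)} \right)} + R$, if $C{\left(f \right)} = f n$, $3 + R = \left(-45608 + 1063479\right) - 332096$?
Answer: $\frac{40457956}{59} \approx 6.8573 \cdot 10^{5}$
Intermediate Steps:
$H{\left(J,U \right)} = \left(5 + J\right)^{2}$
$n = - \frac{2}{59}$ ($n = \frac{2}{-4 - 55} = \frac{2}{-59} = 2 \left(- \frac{1}{59}\right) = - \frac{2}{59} \approx -0.033898$)
$R = 685772$ ($R = -3 + \left(\left(-45608 + 1063479\right) - 332096\right) = -3 + \left(1017871 - 332096\right) = -3 + 685775 = 685772$)
$C{\left(f \right)} = - \frac{2 f}{59}$ ($C{\left(f \right)} = f \left(- \frac{2}{59}\right) = - \frac{2 f}{59}$)
$C{\left(H{\left(-41,18 \right)} \right)} + R = - \frac{2 \left(5 - 41\right)^{2}}{59} + 685772 = - \frac{2 \left(-36\right)^{2}}{59} + 685772 = \left(- \frac{2}{59}\right) 1296 + 685772 = - \frac{2592}{59} + 685772 = \frac{40457956}{59}$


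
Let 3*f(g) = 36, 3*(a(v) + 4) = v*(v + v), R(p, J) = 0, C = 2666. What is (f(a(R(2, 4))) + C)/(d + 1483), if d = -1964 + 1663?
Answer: 1339/591 ≈ 2.2657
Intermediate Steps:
a(v) = -4 + 2*v**2/3 (a(v) = -4 + (v*(v + v))/3 = -4 + (v*(2*v))/3 = -4 + (2*v**2)/3 = -4 + 2*v**2/3)
f(g) = 12 (f(g) = (1/3)*36 = 12)
d = -301
(f(a(R(2, 4))) + C)/(d + 1483) = (12 + 2666)/(-301 + 1483) = 2678/1182 = 2678*(1/1182) = 1339/591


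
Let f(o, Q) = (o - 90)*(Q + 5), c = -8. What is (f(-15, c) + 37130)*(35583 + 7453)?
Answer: 1611483020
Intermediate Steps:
f(o, Q) = (-90 + o)*(5 + Q)
(f(-15, c) + 37130)*(35583 + 7453) = ((-450 - 90*(-8) + 5*(-15) - 8*(-15)) + 37130)*(35583 + 7453) = ((-450 + 720 - 75 + 120) + 37130)*43036 = (315 + 37130)*43036 = 37445*43036 = 1611483020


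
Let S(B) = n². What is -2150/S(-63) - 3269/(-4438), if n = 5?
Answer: -54057/634 ≈ -85.263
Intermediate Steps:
S(B) = 25 (S(B) = 5² = 25)
-2150/S(-63) - 3269/(-4438) = -2150/25 - 3269/(-4438) = -2150*1/25 - 3269*(-1/4438) = -86 + 467/634 = -54057/634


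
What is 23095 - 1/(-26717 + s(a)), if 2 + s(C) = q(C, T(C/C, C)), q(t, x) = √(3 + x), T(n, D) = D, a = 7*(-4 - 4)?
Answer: 16487636325049/713905014 + I*√53/713905014 ≈ 23095.0 + 1.0198e-8*I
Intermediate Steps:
a = -56 (a = 7*(-8) = -56)
s(C) = -2 + √(3 + C)
23095 - 1/(-26717 + s(a)) = 23095 - 1/(-26717 + (-2 + √(3 - 56))) = 23095 - 1/(-26717 + (-2 + √(-53))) = 23095 - 1/(-26717 + (-2 + I*√53)) = 23095 - 1/(-26719 + I*√53)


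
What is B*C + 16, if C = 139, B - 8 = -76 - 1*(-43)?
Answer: -3459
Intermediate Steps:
B = -25 (B = 8 + (-76 - 1*(-43)) = 8 + (-76 + 43) = 8 - 33 = -25)
B*C + 16 = -25*139 + 16 = -3475 + 16 = -3459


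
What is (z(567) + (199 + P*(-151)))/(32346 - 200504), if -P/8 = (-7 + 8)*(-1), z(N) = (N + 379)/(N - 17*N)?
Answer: 4577297/762764688 ≈ 0.0060009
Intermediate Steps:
z(N) = -(379 + N)/(16*N) (z(N) = (379 + N)/((-16*N)) = (379 + N)*(-1/(16*N)) = -(379 + N)/(16*N))
P = 8 (P = -8*(-7 + 8)*(-1) = -8*(-1) = 8)
(z(567) + (199 + P*(-151)))/(32346 - 200504) = ((1/16)*(-379 - 1*567)/567 + (199 + 8*(-151)))/(32346 - 200504) = ((1/16)*(1/567)*(-379 - 567) + (199 - 1208))/(-168158) = ((1/16)*(1/567)*(-946) - 1009)*(-1/168158) = (-473/4536 - 1009)*(-1/168158) = -4577297/4536*(-1/168158) = 4577297/762764688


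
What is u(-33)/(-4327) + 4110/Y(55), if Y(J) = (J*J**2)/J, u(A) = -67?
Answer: 3597329/2617835 ≈ 1.3742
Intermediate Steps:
Y(J) = J**2 (Y(J) = J**3/J = J**2)
u(-33)/(-4327) + 4110/Y(55) = -67/(-4327) + 4110/(55**2) = -67*(-1/4327) + 4110/3025 = 67/4327 + 4110*(1/3025) = 67/4327 + 822/605 = 3597329/2617835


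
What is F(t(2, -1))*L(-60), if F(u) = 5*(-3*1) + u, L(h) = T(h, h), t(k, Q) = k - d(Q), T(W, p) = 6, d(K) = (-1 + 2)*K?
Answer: -72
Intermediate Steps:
d(K) = K (d(K) = 1*K = K)
t(k, Q) = k - Q
L(h) = 6
F(u) = -15 + u (F(u) = 5*(-3) + u = -15 + u)
F(t(2, -1))*L(-60) = (-15 + (2 - 1*(-1)))*6 = (-15 + (2 + 1))*6 = (-15 + 3)*6 = -12*6 = -72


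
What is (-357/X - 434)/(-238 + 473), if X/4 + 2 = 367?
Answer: -633997/343100 ≈ -1.8478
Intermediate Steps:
X = 1460 (X = -8 + 4*367 = -8 + 1468 = 1460)
(-357/X - 434)/(-238 + 473) = (-357/1460 - 434)/(-238 + 473) = (-357*1/1460 - 434)/235 = (-357/1460 - 434)*(1/235) = -633997/1460*1/235 = -633997/343100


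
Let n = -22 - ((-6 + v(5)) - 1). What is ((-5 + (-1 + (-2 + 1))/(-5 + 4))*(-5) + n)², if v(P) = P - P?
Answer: 0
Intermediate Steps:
v(P) = 0
n = -15 (n = -22 - ((-6 + 0) - 1) = -22 - (-6 - 1) = -22 - 1*(-7) = -22 + 7 = -15)
((-5 + (-1 + (-2 + 1))/(-5 + 4))*(-5) + n)² = ((-5 + (-1 + (-2 + 1))/(-5 + 4))*(-5) - 15)² = ((-5 + (-1 - 1)/(-1))*(-5) - 15)² = ((-5 - 2*(-1))*(-5) - 15)² = ((-5 + 2)*(-5) - 15)² = (-3*(-5) - 15)² = (15 - 15)² = 0² = 0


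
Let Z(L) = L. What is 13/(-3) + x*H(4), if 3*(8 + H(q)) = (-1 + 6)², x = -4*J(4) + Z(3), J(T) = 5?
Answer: -10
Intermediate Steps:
x = -17 (x = -4*5 + 3 = -20 + 3 = -17)
H(q) = ⅓ (H(q) = -8 + (-1 + 6)²/3 = -8 + (⅓)*5² = -8 + (⅓)*25 = -8 + 25/3 = ⅓)
13/(-3) + x*H(4) = 13/(-3) - 17*⅓ = 13*(-⅓) - 17/3 = -13/3 - 17/3 = -10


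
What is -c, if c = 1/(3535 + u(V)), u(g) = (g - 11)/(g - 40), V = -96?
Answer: -136/480867 ≈ -0.00028282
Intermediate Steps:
u(g) = (-11 + g)/(-40 + g)
c = 136/480867 (c = 1/(3535 + (-11 - 96)/(-40 - 96)) = 1/(3535 - 107/(-136)) = 1/(3535 - 1/136*(-107)) = 1/(3535 + 107/136) = 1/(480867/136) = 136/480867 ≈ 0.00028282)
-c = -1*136/480867 = -136/480867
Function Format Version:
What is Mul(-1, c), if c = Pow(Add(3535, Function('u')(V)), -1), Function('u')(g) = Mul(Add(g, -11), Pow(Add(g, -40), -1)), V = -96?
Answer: Rational(-136, 480867) ≈ -0.00028282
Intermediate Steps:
Function('u')(g) = Mul(Pow(Add(-40, g), -1), Add(-11, g)) (Function('u')(g) = Mul(Add(-11, g), Pow(Add(-40, g), -1)) = Mul(Pow(Add(-40, g), -1), Add(-11, g)))
c = Rational(136, 480867) (c = Pow(Add(3535, Mul(Pow(Add(-40, -96), -1), Add(-11, -96))), -1) = Pow(Add(3535, Mul(Pow(-136, -1), -107)), -1) = Pow(Add(3535, Mul(Rational(-1, 136), -107)), -1) = Pow(Add(3535, Rational(107, 136)), -1) = Pow(Rational(480867, 136), -1) = Rational(136, 480867) ≈ 0.00028282)
Mul(-1, c) = Mul(-1, Rational(136, 480867)) = Rational(-136, 480867)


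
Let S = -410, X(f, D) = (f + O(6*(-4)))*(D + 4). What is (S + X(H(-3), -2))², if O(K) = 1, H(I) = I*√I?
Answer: 166356 + 4896*I*√3 ≈ 1.6636e+5 + 8480.1*I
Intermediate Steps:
H(I) = I^(3/2)
X(f, D) = (1 + f)*(4 + D) (X(f, D) = (f + 1)*(D + 4) = (1 + f)*(4 + D))
(S + X(H(-3), -2))² = (-410 + (4 - 2 + 4*(-3)^(3/2) - (-6)*I*√3))² = (-410 + (4 - 2 + 4*(-3*I*√3) - (-6)*I*√3))² = (-410 + (4 - 2 - 12*I*√3 + 6*I*√3))² = (-410 + (2 - 6*I*√3))² = (-408 - 6*I*√3)²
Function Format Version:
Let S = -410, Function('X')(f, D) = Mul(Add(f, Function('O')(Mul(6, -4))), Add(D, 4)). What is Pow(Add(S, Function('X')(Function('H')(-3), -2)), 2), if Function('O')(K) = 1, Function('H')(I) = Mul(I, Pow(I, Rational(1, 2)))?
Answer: Add(166356, Mul(4896, I, Pow(3, Rational(1, 2)))) ≈ Add(1.6636e+5, Mul(8480.1, I))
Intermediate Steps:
Function('H')(I) = Pow(I, Rational(3, 2))
Function('X')(f, D) = Mul(Add(1, f), Add(4, D)) (Function('X')(f, D) = Mul(Add(f, 1), Add(D, 4)) = Mul(Add(1, f), Add(4, D)))
Pow(Add(S, Function('X')(Function('H')(-3), -2)), 2) = Pow(Add(-410, Add(4, -2, Mul(4, Pow(-3, Rational(3, 2))), Mul(-2, Pow(-3, Rational(3, 2))))), 2) = Pow(Add(-410, Add(4, -2, Mul(4, Mul(-3, I, Pow(3, Rational(1, 2)))), Mul(-2, Mul(-3, I, Pow(3, Rational(1, 2)))))), 2) = Pow(Add(-410, Add(4, -2, Mul(-12, I, Pow(3, Rational(1, 2))), Mul(6, I, Pow(3, Rational(1, 2))))), 2) = Pow(Add(-410, Add(2, Mul(-6, I, Pow(3, Rational(1, 2))))), 2) = Pow(Add(-408, Mul(-6, I, Pow(3, Rational(1, 2)))), 2)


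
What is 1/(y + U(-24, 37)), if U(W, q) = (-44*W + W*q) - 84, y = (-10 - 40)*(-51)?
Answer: 1/2634 ≈ 0.00037965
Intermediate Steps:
y = 2550 (y = -50*(-51) = 2550)
U(W, q) = -84 - 44*W + W*q
1/(y + U(-24, 37)) = 1/(2550 + (-84 - 44*(-24) - 24*37)) = 1/(2550 + (-84 + 1056 - 888)) = 1/(2550 + 84) = 1/2634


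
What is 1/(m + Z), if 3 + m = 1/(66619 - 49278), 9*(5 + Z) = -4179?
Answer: -52023/24572194 ≈ -0.0021171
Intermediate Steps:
Z = -1408/3 (Z = -5 + (⅑)*(-4179) = -5 - 1393/3 = -1408/3 ≈ -469.33)
m = -52022/17341 (m = -3 + 1/(66619 - 49278) = -3 + 1/17341 = -52022/17341 ≈ -2.9999)
1/(m + Z) = 1/(-52022/17341 - 1408/3) = 1/(-24572194/52023) = -52023/24572194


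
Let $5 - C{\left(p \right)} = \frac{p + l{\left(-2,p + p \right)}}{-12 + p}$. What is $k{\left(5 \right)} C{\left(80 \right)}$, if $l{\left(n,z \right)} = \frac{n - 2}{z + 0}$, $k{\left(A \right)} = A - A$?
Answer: $0$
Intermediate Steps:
$k{\left(A \right)} = 0$
$l{\left(n,z \right)} = \frac{-2 + n}{z}$
$C{\left(p \right)} = 5 - \frac{p - \frac{2}{p}}{-12 + p}$ ($C{\left(p \right)} = 5 - \frac{p + \frac{-2 - 2}{p + p}}{-12 + p} = 5 - \frac{p + \frac{1}{2 p} \left(-4\right)}{-12 + p} = 5 - \frac{p - \frac{2}{p}}{-12 + p}$)
$k{\left(5 \right)} C{\left(80 \right)} = 0 \frac{2 \left(1 - 160 \left(15 - 80\right)\right)}{80 \left(-12 + 80\right)} = 0 \cdot 2 \cdot \frac{1}{80} \cdot \frac{1}{68} \left(1 - 160 \left(15 - 80\right)\right) = 0 \cdot 2 \cdot \frac{1}{80} \cdot \frac{1}{68} \left(1 - 160 \left(-65\right)\right) = 0 \cdot 2 \cdot \frac{1}{80} \cdot \frac{1}{68} \left(1 + 10400\right) = 0 \cdot 2 \cdot \frac{1}{80} \cdot \frac{1}{68} \cdot 10401 = 0 \cdot \frac{10401}{2720} = 0$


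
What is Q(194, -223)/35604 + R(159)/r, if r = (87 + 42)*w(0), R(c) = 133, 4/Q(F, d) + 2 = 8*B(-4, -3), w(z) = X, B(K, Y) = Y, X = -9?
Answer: -79537/694278 ≈ -0.11456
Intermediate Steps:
w(z) = -9
Q(F, d) = -2/13 (Q(F, d) = 4/(-2 + 8*(-3)) = 4/(-2 - 24) = 4/(-26) = 4*(-1/26) = -2/13)
r = -1161 (r = (87 + 42)*(-9) = 129*(-9) = -1161)
Q(194, -223)/35604 + R(159)/r = -2/13/35604 + 133/(-1161) = -2/13*1/35604 + 133*(-1/1161) = -1/231426 - 133/1161 = -79537/694278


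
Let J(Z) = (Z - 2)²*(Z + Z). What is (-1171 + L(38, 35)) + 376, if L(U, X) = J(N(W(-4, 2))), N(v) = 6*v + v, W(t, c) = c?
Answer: 3237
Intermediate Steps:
N(v) = 7*v
J(Z) = 2*Z*(-2 + Z)² (J(Z) = (-2 + Z)²*(2*Z) = 2*Z*(-2 + Z)²)
L(U, X) = 4032 (L(U, X) = 2*(7*2)*(-2 + 7*2)² = 2*14*(-2 + 14)² = 2*14*12² = 2*14*144 = 4032)
(-1171 + L(38, 35)) + 376 = (-1171 + 4032) + 376 = 2861 + 376 = 3237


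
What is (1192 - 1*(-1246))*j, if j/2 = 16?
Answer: 78016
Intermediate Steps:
j = 32 (j = 2*16 = 32)
(1192 - 1*(-1246))*j = (1192 - 1*(-1246))*32 = (1192 + 1246)*32 = 2438*32 = 78016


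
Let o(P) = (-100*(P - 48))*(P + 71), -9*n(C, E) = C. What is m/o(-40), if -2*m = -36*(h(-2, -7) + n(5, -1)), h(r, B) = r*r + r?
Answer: 13/136400 ≈ 9.5308e-5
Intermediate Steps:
n(C, E) = -C/9
o(P) = (71 + P)*(4800 - 100*P) (o(P) = (-100*(-48 + P))*(71 + P) = (4800 - 100*P)*(71 + P) = (71 + P)*(4800 - 100*P))
h(r, B) = r + r² (h(r, B) = r² + r = r + r²)
m = 26 (m = -(-18)*(-2*(1 - 2) - ⅑*5) = -(-18)*(-2*(-1) - 5/9) = -(-18)*(2 - 5/9) = -(-18)*13/9 = -½*(-52) = 26)
m/o(-40) = 26/(340800 - 2300*(-40) - 100*(-40)²) = 26/(340800 + 92000 - 100*1600) = 26/(340800 + 92000 - 160000) = 26/272800 = 26*(1/272800) = 13/136400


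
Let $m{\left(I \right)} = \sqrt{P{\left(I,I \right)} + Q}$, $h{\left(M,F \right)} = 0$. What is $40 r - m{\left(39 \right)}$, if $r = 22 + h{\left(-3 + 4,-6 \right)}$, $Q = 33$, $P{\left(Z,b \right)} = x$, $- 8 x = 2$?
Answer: $880 - \frac{\sqrt{131}}{2} \approx 874.28$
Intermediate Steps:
$x = - \frac{1}{4}$ ($x = \left(- \frac{1}{8}\right) 2 = - \frac{1}{4} \approx -0.25$)
$P{\left(Z,b \right)} = - \frac{1}{4}$
$r = 22$ ($r = 22 + 0 = 22$)
$m{\left(I \right)} = \frac{\sqrt{131}}{2}$ ($m{\left(I \right)} = \sqrt{- \frac{1}{4} + 33} = \sqrt{\frac{131}{4}} = \frac{\sqrt{131}}{2}$)
$40 r - m{\left(39 \right)} = 40 \cdot 22 - \frac{\sqrt{131}}{2} = 880 - \frac{\sqrt{131}}{2}$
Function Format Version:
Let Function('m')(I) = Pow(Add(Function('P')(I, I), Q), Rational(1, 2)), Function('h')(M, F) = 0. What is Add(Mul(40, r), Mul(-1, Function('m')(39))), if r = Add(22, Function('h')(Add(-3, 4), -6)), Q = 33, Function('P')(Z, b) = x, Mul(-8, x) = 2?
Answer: Add(880, Mul(Rational(-1, 2), Pow(131, Rational(1, 2)))) ≈ 874.28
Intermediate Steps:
x = Rational(-1, 4) (x = Mul(Rational(-1, 8), 2) = Rational(-1, 4) ≈ -0.25000)
Function('P')(Z, b) = Rational(-1, 4)
r = 22 (r = Add(22, 0) = 22)
Function('m')(I) = Mul(Rational(1, 2), Pow(131, Rational(1, 2))) (Function('m')(I) = Pow(Add(Rational(-1, 4), 33), Rational(1, 2)) = Pow(Rational(131, 4), Rational(1, 2)) = Mul(Rational(1, 2), Pow(131, Rational(1, 2))))
Add(Mul(40, r), Mul(-1, Function('m')(39))) = Add(Mul(40, 22), Mul(-1, Mul(Rational(1, 2), Pow(131, Rational(1, 2))))) = Add(880, Mul(Rational(-1, 2), Pow(131, Rational(1, 2))))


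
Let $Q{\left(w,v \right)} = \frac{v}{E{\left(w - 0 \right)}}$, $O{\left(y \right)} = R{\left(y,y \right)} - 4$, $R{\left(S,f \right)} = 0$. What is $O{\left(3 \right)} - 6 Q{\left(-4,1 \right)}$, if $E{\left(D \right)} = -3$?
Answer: $-2$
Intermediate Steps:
$O{\left(y \right)} = -4$ ($O{\left(y \right)} = 0 - 4 = -4$)
$Q{\left(w,v \right)} = - \frac{v}{3}$ ($Q{\left(w,v \right)} = \frac{v}{-3} = v \left(- \frac{1}{3}\right) = - \frac{v}{3}$)
$O{\left(3 \right)} - 6 Q{\left(-4,1 \right)} = -4 - 6 \left(\left(- \frac{1}{3}\right) 1\right) = -4 - -2 = -4 + 2 = -2$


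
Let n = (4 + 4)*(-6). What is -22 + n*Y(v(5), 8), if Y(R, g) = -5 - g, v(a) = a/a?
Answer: 602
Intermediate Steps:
v(a) = 1
n = -48 (n = 8*(-6) = -48)
-22 + n*Y(v(5), 8) = -22 - 48*(-5 - 1*8) = -22 - 48*(-5 - 8) = -22 - 48*(-13) = -22 + 624 = 602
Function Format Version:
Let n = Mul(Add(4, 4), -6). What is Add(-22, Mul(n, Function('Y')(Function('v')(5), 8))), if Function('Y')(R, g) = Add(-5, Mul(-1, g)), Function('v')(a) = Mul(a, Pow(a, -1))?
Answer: 602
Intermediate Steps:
Function('v')(a) = 1
n = -48 (n = Mul(8, -6) = -48)
Add(-22, Mul(n, Function('Y')(Function('v')(5), 8))) = Add(-22, Mul(-48, Add(-5, Mul(-1, 8)))) = Add(-22, Mul(-48, Add(-5, -8))) = Add(-22, Mul(-48, -13)) = Add(-22, 624) = 602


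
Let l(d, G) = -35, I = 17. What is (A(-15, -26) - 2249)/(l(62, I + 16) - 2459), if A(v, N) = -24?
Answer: 2273/2494 ≈ 0.91139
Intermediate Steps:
(A(-15, -26) - 2249)/(l(62, I + 16) - 2459) = (-24 - 2249)/(-35 - 2459) = -2273/(-2494) = -2273*(-1/2494) = 2273/2494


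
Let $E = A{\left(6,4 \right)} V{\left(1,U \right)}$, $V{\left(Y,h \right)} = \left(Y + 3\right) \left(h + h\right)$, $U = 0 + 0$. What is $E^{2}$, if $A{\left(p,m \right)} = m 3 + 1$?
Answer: $0$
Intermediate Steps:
$U = 0$
$A{\left(p,m \right)} = 1 + 3 m$ ($A{\left(p,m \right)} = 3 m + 1 = 1 + 3 m$)
$V{\left(Y,h \right)} = 2 h \left(3 + Y\right)$ ($V{\left(Y,h \right)} = \left(3 + Y\right) 2 h = 2 h \left(3 + Y\right)$)
$E = 0$ ($E = \left(1 + 3 \cdot 4\right) 2 \cdot 0 \left(3 + 1\right) = \left(1 + 12\right) 2 \cdot 0 \cdot 4 = 13 \cdot 0 = 0$)
$E^{2} = 0^{2} = 0$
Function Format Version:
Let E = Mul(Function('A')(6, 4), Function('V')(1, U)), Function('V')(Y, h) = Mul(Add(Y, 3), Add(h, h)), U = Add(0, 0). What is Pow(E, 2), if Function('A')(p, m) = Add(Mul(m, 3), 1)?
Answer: 0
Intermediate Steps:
U = 0
Function('A')(p, m) = Add(1, Mul(3, m)) (Function('A')(p, m) = Add(Mul(3, m), 1) = Add(1, Mul(3, m)))
Function('V')(Y, h) = Mul(2, h, Add(3, Y)) (Function('V')(Y, h) = Mul(Add(3, Y), Mul(2, h)) = Mul(2, h, Add(3, Y)))
E = 0 (E = Mul(Add(1, Mul(3, 4)), Mul(2, 0, Add(3, 1))) = Mul(Add(1, 12), Mul(2, 0, 4)) = Mul(13, 0) = 0)
Pow(E, 2) = Pow(0, 2) = 0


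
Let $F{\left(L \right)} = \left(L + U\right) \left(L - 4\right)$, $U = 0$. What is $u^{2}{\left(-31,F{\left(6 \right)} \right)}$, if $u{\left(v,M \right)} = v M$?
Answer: $138384$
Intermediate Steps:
$F{\left(L \right)} = L \left(-4 + L\right)$ ($F{\left(L \right)} = \left(L + 0\right) \left(L - 4\right) = L \left(-4 + L\right)$)
$u{\left(v,M \right)} = M v$
$u^{2}{\left(-31,F{\left(6 \right)} \right)} = \left(6 \left(-4 + 6\right) \left(-31\right)\right)^{2} = \left(6 \cdot 2 \left(-31\right)\right)^{2} = \left(12 \left(-31\right)\right)^{2} = \left(-372\right)^{2} = 138384$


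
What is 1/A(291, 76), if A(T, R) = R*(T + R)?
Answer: 1/27892 ≈ 3.5853e-5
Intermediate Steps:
A(T, R) = R*(R + T)
1/A(291, 76) = 1/(76*(76 + 291)) = 1/(76*367) = 1/27892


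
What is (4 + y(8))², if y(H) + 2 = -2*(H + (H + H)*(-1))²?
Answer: 15876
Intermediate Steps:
y(H) = -2 - 2*H² (y(H) = -2 - 2*(H + (H + H)*(-1))² = -2 - 2*(H + (2*H)*(-1))² = -2 - 2*(H - 2*H)² = -2 - 2*H²)
(4 + y(8))² = (4 + (-2 - 2*8²))² = (4 + (-2 - 2*64))² = (4 + (-2 - 128))² = (4 - 130)² = (-126)² = 15876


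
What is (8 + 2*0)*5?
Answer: 40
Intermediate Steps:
(8 + 2*0)*5 = (8 + 0)*5 = 8*5 = 40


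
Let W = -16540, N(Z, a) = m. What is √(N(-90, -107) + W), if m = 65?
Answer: 5*I*√659 ≈ 128.35*I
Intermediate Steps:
N(Z, a) = 65
√(N(-90, -107) + W) = √(65 - 16540) = √(-16475) = 5*I*√659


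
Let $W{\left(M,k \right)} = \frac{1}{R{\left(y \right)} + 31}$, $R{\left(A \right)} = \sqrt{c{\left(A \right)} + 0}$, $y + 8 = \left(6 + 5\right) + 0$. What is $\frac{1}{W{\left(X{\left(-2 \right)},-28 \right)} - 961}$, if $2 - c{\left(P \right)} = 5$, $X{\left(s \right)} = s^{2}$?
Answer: $\frac{- \sqrt{3} + 31 i}{- 29790 i + 961 \sqrt{3}} \approx -0.0010406 + 1.9457 \cdot 10^{-9} i$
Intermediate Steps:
$c{\left(P \right)} = -3$ ($c{\left(P \right)} = 2 - 5 = -3$)
$y = 3$ ($y = -8 + \left(\left(6 + 5\right) + 0\right) = -8 + \left(11 + 0\right) = -8 + 11 = 3$)
$R{\left(A \right)} = i \sqrt{3}$ ($R{\left(A \right)} = \sqrt{-3 + 0} = \sqrt{-3} = i \sqrt{3}$)
$W{\left(M,k \right)} = \frac{1}{31 + i \sqrt{3}}$ ($W{\left(M,k \right)} = \frac{1}{i \sqrt{3} + 31} = \frac{1}{31 + i \sqrt{3}}$)
$\frac{1}{W{\left(X{\left(-2 \right)},-28 \right)} - 961} = \frac{1}{\left(\frac{31}{964} - \frac{i \sqrt{3}}{964}\right) - 961} = \frac{1}{- \frac{926373}{964} - \frac{i \sqrt{3}}{964}}$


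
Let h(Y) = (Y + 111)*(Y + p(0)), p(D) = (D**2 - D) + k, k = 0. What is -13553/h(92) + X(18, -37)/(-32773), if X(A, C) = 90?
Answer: -445853309/612068548 ≈ -0.72844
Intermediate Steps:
p(D) = D**2 - D (p(D) = (D**2 - D) + 0 = D**2 - D)
h(Y) = Y*(111 + Y) (h(Y) = (Y + 111)*(Y + 0*(-1 + 0)) = (111 + Y)*(Y + 0*(-1)) = (111 + Y)*(Y + 0) = (111 + Y)*Y = Y*(111 + Y))
-13553/h(92) + X(18, -37)/(-32773) = -13553*1/(92*(111 + 92)) + 90/(-32773) = -13553/(92*203) + 90*(-1/32773) = -13553/18676 - 90/32773 = -445853309/612068548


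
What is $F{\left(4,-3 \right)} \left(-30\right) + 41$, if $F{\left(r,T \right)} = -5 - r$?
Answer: $311$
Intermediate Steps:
$F{\left(4,-3 \right)} \left(-30\right) + 41 = \left(-5 - 4\right) \left(-30\right) + 41 = \left(-9\right) \left(-30\right) + 41 = 270 + 41 = 311$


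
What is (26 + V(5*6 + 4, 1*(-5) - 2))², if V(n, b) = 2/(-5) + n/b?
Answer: 527076/1225 ≈ 430.27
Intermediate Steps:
V(n, b) = -⅖ + n/b (V(n, b) = 2*(-⅕) + n/b = -⅖ + n/b)
(26 + V(5*6 + 4, 1*(-5) - 2))² = (26 + (-⅖ + (5*6 + 4)/(1*(-5) - 2)))² = (26 + (-⅖ + (30 + 4)/(-5 - 2)))² = (26 + (-⅖ + 34/(-7)))² = (26 + (-⅖ + 34*(-⅐)))² = (26 + (-⅖ - 34/7))² = (26 - 184/35)² = (726/35)² = 527076/1225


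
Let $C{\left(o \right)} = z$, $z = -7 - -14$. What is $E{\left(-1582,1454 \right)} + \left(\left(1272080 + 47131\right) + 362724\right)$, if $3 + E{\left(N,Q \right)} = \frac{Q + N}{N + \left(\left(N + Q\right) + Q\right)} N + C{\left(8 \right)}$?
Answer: $1681148$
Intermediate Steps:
$z = 7$ ($z = -7 + 14 = 7$)
$C{\left(o \right)} = 7$
$E{\left(N,Q \right)} = 4 + \frac{N \left(N + Q\right)}{2 N + 2 Q}$ ($E{\left(N,Q \right)} = -3 + \left(\frac{Q + N}{N + \left(\left(N + Q\right) + Q\right)} N + 7\right) = -3 + \left(\frac{N + Q}{N + \left(N + 2 Q\right)} N + 7\right) = -3 + \left(\frac{N + Q}{2 N + 2 Q} N + 7\right) = -3 + \left(\frac{N \left(N + Q\right)}{2 N + 2 Q} + 7\right) = -3 + \left(7 + \frac{N \left(N + Q\right)}{2 N + 2 Q}\right) = 4 + \frac{N \left(N + Q\right)}{2 N + 2 Q}$)
$E{\left(-1582,1454 \right)} + \left(\left(1272080 + 47131\right) + 362724\right) = \left(4 + \frac{1}{2} \left(-1582\right)\right) + \left(\left(1272080 + 47131\right) + 362724\right) = \left(4 - 791\right) + \left(1319211 + 362724\right) = -787 + 1681935 = 1681148$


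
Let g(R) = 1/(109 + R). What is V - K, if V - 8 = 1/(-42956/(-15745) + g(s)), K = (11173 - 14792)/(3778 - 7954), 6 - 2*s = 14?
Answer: 5669304209/756043920 ≈ 7.4986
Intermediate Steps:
s = -4 (s = 3 - ½*14 = 3 - 7 = -4)
K = 3619/4176 (K = -3619/(-4176) = -3619*(-1/4176) = 3619/4176 ≈ 0.86662)
V = 1514489/181045 (V = 8 + 1/(-42956/(-15745) + 1/(109 - 4)) = 8 + 1/(-42956*(-1/15745) + 1/105) = 8 + 1/(42956/15745 + 1/105) = 8 + 1/(181045/66129) = 8 + 66129/181045 = 1514489/181045 ≈ 8.3653)
V - K = 1514489/181045 - 1*3619/4176 = 1514489/181045 - 3619/4176 = 5669304209/756043920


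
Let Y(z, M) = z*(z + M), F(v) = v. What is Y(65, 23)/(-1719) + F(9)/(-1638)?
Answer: -1042759/312858 ≈ -3.3330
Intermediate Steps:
Y(z, M) = z*(M + z)
Y(65, 23)/(-1719) + F(9)/(-1638) = (65*(23 + 65))/(-1719) + 9/(-1638) = (65*88)*(-1/1719) + 9*(-1/1638) = 5720*(-1/1719) - 1/182 = -5720/1719 - 1/182 = -1042759/312858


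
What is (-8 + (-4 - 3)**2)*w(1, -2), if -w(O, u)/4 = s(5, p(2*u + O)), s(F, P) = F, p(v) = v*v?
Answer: -820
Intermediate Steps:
p(v) = v**2
w(O, u) = -20 (w(O, u) = -4*5 = -20)
(-8 + (-4 - 3)**2)*w(1, -2) = (-8 + (-4 - 3)**2)*(-20) = (-8 + (-7)**2)*(-20) = (-8 + 49)*(-20) = 41*(-20) = -820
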